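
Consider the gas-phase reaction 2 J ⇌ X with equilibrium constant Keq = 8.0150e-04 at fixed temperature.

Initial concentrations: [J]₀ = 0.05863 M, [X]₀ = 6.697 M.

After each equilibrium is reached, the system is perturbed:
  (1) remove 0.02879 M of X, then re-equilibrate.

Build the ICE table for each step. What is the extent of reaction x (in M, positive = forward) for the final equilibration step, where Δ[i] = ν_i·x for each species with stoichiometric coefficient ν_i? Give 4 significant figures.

x = 0.02763 M

Q₀ = 1948 vs Keq = 8.0150e-04 ⇒ Q>K, reverse
Step 1:
                    J           X
  I           0.05863       6.697
  C             13.12      -6.558
  E             13.17      0.1391
  solve Keq expr → x = -6.558; check Q = 8.0150e-04
Then remove 0.02879 M of X.
Step 2:
                    J           X
  I             13.17      0.1103
  C          -0.05525     0.02763
  E             13.12      0.1379
  solve Keq expr → x = 0.02763; check Q = 8.0150e-04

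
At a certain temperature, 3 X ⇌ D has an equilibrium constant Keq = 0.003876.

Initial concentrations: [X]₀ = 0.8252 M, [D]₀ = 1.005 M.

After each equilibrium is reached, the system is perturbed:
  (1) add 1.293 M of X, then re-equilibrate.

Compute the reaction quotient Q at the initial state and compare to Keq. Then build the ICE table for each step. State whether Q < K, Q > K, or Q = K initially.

Q₀ = 1.788 vs Keq = 0.003876 ⇒ Q>K, reverse
Step 1:
                    X           D
  Initial      0.8252       1.005
  Change        2.563     -0.8543
  Equil         3.388      0.1507
  solve Keq expr → x = -0.8543; check Q = 0.003876
Then add 1.293 M of X.
Step 2:
                    X           D
  Initial       4.681      0.1507
  Change      -0.4368      0.1456
  Equil         4.244      0.2963
  solve Keq expr → x = 0.1456; check Q = 0.003876

Q₀ = 1.788; Q > K (proceeds reverse)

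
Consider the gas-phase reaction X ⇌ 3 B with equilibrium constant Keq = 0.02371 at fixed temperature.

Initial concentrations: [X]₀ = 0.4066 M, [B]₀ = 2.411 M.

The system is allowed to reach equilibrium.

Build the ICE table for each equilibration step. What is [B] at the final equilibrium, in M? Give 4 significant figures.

[B]_eq = 0.2975 M

Q₀ = 34.47 vs Keq = 0.02371 ⇒ Q>K, reverse
Step 1:
                  X         B
  Initial    0.4066     2.411
  Change     0.7045    -2.113
  Equil       1.111    0.2975
  solve Keq expr → x = -0.7045; check Q = 0.02371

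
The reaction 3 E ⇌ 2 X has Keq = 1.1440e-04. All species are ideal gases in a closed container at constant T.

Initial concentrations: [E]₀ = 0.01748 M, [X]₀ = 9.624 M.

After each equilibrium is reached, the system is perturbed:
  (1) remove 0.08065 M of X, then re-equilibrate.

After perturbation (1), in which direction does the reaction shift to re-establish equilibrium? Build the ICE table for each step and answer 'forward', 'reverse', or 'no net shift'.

Q₀ = 1.7342e+07 vs Keq = 1.1440e-04 ⇒ Q>K, reverse
Step 1:
                    E           X
  I           0.01748       9.624
  C             13.63      -9.085
  E             13.64      0.5391
  solve Keq expr → x = -4.542; check Q = 1.1440e-04
Then remove 0.08065 M of X.
Step 2:
                    E           X
  I             13.64      0.4584
  C           -0.1111     0.07408
  E             13.53      0.5325
  solve Keq expr → x = 0.03704; check Q = 1.1440e-04

Direction: forward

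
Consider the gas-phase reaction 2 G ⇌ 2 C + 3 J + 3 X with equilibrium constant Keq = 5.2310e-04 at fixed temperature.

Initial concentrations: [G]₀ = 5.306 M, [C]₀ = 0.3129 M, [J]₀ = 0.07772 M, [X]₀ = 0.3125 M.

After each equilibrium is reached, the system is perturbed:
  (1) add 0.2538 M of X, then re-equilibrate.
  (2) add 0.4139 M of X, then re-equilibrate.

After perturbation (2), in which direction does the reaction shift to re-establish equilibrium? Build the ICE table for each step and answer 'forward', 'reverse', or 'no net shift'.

Direction: reverse

Q₀ = 4.9822e-08 vs Keq = 5.2310e-04 ⇒ Q<K, forward
Step 1:
                    G           C           J           X
  init          5.306      0.3129     0.07772      0.3125
  Δ           -0.2668      0.2668      0.4002      0.4002
  eq            5.039      0.5797      0.4779      0.7127
  solve Keq expr → x = 0.1334; check Q = 5.2310e-04
Then add 0.2538 M of X.
Step 2:
                    G           C           J           X
  init          5.039      0.5797      0.4779      0.9665
  Δ             0.048      -0.048      -0.072      -0.072
  eq            5.087      0.5317      0.4059      0.8945
  solve Keq expr → x = -0.024; check Q = 5.2310e-04
Then add 0.4139 M of X.
Step 3:
                    G           C           J           X
  init          5.087      0.5317      0.4059       1.308
  Δ           0.05608    -0.05608    -0.08412    -0.08412
  eq            5.143      0.4756      0.3218       1.224
  solve Keq expr → x = -0.02804; check Q = 5.2310e-04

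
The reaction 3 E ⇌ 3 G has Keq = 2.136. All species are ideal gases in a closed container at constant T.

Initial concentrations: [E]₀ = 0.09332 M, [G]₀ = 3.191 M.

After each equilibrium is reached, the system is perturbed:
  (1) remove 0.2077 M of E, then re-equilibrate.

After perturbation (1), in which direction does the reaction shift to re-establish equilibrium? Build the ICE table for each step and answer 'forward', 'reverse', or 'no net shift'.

Q₀ = 3.9981e+04 vs Keq = 2.136 ⇒ Q>K, reverse
Step 1:
                  E         G
  init      0.09332     3.191
  Δ           1.342    -1.342
  eq          1.436     1.849
  solve Keq expr → x = -0.4474; check Q = 2.136
Then remove 0.2077 M of E.
Step 2:
                  E         G
  init        1.228     1.849
  Δ          0.1169   -0.1169
  eq          1.345     1.732
  solve Keq expr → x = -0.03897; check Q = 2.136

Direction: reverse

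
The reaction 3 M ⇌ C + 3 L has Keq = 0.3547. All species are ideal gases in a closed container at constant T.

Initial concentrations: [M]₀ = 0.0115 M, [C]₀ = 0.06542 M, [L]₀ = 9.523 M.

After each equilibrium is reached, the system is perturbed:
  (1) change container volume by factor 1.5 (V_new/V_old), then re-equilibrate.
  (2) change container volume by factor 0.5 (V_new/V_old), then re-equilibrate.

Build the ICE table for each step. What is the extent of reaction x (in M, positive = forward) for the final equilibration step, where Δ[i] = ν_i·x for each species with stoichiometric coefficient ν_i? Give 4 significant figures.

x = -3.9191e-06 M

Q₀ = 3.7148e+07 vs Keq = 0.3547 ⇒ Q>K, reverse
Step 1:
                   M          C          L
  init        0.0115    0.06542      9.523
  Δ           0.1962   -0.06542    -0.1962
  eq          0.2077 3.9200e-06      9.327
  solve Keq expr → x = -0.06542; check Q = 0.3547
Then change container volume by factor 1.5 (V_new/V_old).
Step 2:
                   M          C          L
  init        0.1385 2.6133e-06      6.218
  Δ       -3.9189e-06 1.3063e-06 3.9189e-06
  eq          0.1385 3.9196e-06      6.218
  solve Keq expr → x = 1.3063e-06; check Q = 0.3547
Then change container volume by factor 0.5 (V_new/V_old).
Step 3:
                   M          C          L
  init         0.277 7.8392e-06      12.44
  Δ       1.1757e-05 -3.9191e-06 -1.1757e-05
  eq           0.277 3.9201e-06      12.44
  solve Keq expr → x = -3.9191e-06; check Q = 0.3547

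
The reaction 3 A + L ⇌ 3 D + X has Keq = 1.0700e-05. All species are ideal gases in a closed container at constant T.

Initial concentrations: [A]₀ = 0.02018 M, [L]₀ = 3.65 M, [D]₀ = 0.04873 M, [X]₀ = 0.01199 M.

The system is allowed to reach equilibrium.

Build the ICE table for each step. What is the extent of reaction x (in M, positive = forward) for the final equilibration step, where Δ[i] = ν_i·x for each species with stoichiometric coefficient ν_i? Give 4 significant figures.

x = -0.01074 M

Q₀ = 0.04625 vs Keq = 1.0700e-05 ⇒ Q>K, reverse
Step 1:
                  A         L         D         X
  Initial   0.02018      3.65   0.04873   0.01199
  Change    0.03222   0.01074  -0.03222  -0.01074
  Equil      0.0524     3.661   0.01651  0.001251
  solve Keq expr → x = -0.01074; check Q = 1.0700e-05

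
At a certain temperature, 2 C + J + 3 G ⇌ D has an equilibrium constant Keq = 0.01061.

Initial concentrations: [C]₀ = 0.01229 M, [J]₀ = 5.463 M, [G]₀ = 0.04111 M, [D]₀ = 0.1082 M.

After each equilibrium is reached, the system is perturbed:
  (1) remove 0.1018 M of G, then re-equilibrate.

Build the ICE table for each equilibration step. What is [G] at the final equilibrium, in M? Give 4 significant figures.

[G]_eq = 0.2637 M

Q₀ = 1.8873e+06 vs Keq = 0.01061 ⇒ Q>K, reverse
Step 1:
                    C           J           G           D
  init        0.01229       5.463     0.04111      0.1082
  Δ            0.2161       0.108      0.3241      -0.108
  eq           0.2284       5.571      0.3653  1.5025e-04
  solve Keq expr → x = -0.108; check Q = 0.01061
Then remove 0.1018 M of G.
Step 2:
                    C           J           G           D
  init         0.2284       5.571      0.2635  1.5025e-04
  Δ        1.8718e-04  9.3591e-05  2.8077e-04 -9.3591e-05
  eq           0.2286       5.571      0.2637  5.6657e-05
  solve Keq expr → x = -9.3591e-05; check Q = 0.01061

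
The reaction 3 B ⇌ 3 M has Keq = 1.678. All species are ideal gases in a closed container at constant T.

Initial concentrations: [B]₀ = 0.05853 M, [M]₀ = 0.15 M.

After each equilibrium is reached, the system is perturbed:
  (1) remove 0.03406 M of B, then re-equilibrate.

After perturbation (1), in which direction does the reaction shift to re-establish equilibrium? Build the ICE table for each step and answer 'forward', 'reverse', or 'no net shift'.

Q₀ = 16.83 vs Keq = 1.678 ⇒ Q>K, reverse
Step 1:
                    B           M
  I           0.05853        0.15
  C           0.03676    -0.03676
  E           0.09529      0.1132
  solve Keq expr → x = -0.01225; check Q = 1.678
Then remove 0.03406 M of B.
Step 2:
                    B           M
  I           0.06123      0.1132
  C            0.0185     -0.0185
  E           0.07973     0.09474
  solve Keq expr → x = -0.006165; check Q = 1.678

Direction: reverse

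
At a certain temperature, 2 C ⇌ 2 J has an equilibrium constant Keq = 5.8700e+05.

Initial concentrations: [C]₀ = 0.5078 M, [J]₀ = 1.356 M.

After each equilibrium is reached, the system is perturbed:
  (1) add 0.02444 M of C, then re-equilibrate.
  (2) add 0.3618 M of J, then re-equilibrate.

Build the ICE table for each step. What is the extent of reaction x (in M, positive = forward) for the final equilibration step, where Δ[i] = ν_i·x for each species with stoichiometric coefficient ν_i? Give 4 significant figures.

Q₀ = 7.131 vs Keq = 5.8700e+05 ⇒ Q<K, forward
Step 1:
                  C         J
  init       0.5078     1.356
  Δ         -0.5054    0.5054
  eq       0.002429     1.861
  solve Keq expr → x = 0.2527; check Q = 5.8700e+05
Then add 0.02444 M of C.
Step 2:
                  C         J
  init      0.02687     1.861
  Δ        -0.02441   0.02441
  eq       0.002461     1.886
  solve Keq expr → x = 0.0122; check Q = 5.8700e+05
Then add 0.3618 M of J.
Step 3:
                  C         J
  init     0.002461     2.248
  Δ       4.7161e-04 -4.7161e-04
  eq       0.002933     2.247
  solve Keq expr → x = -2.3581e-04; check Q = 5.8700e+05

x = -2.3581e-04 M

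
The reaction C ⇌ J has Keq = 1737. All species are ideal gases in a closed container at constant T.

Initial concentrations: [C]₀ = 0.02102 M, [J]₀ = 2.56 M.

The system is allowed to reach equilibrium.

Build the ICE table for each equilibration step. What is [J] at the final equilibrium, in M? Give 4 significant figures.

[J]_eq = 2.58 M

Q₀ = 121.8 vs Keq = 1737 ⇒ Q<K, forward
Step 1:
                   C          J
  Initial    0.02102       2.56
  Change    -0.01953    0.01953
  Equil     0.001485       2.58
  solve Keq expr → x = 0.01953; check Q = 1737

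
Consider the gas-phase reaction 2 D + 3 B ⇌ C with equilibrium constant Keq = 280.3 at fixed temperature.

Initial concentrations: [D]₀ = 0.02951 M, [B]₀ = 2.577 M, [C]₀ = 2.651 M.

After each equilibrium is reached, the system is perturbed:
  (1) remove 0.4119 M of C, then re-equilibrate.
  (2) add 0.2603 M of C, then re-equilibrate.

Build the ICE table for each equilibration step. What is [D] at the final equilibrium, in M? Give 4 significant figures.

[D]_eq = 0.02297 M

Q₀ = 177.9 vs Keq = 280.3 ⇒ Q<K, forward
Step 1:
                    D           B           C
  I           0.02951       2.577       2.651
  C         -0.005868   -0.008801    0.002934
  E           0.02364       2.568       2.654
  solve Keq expr → x = 0.002934; check Q = 280.3
Then remove 0.4119 M of C.
Step 2:
                    D           B           C
  I           0.02364       2.568       2.242
  C         -0.001872   -0.002808  9.3589e-04
  E           0.02177       2.565       2.243
  solve Keq expr → x = 9.3589e-04; check Q = 280.3
Then add 0.2603 M of C.
Step 3:
                    D           B           C
  I           0.02177       2.565       2.503
  C          0.001202    0.001802 -6.0081e-04
  E           0.02297       2.567       2.503
  solve Keq expr → x = -6.0081e-04; check Q = 280.3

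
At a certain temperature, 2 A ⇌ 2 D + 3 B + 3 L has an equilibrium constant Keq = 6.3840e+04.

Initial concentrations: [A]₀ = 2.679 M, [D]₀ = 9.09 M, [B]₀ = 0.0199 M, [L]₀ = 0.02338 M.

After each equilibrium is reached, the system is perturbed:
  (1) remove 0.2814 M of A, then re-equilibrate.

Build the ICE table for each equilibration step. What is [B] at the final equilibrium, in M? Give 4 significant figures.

[B]_eq = 2.551 M

Q₀ = 1.1595e-09 vs Keq = 6.3840e+04 ⇒ Q<K, forward
Step 1:
                   A          D          B          L
  init         2.679       9.09     0.0199    0.02338
  Δ           -1.804      1.804      2.706      2.706
  eq           0.875      10.89      2.726      2.729
  solve Keq expr → x = 0.902; check Q = 6.3840e+04
Then remove 0.2814 M of A.
Step 2:
                   A          D          B          L
  init        0.5936      10.89      2.726      2.729
  Δ           0.1163    -0.1163    -0.1745    -0.1745
  eq          0.7099      10.78      2.551      2.555
  solve Keq expr → x = -0.05816; check Q = 6.3840e+04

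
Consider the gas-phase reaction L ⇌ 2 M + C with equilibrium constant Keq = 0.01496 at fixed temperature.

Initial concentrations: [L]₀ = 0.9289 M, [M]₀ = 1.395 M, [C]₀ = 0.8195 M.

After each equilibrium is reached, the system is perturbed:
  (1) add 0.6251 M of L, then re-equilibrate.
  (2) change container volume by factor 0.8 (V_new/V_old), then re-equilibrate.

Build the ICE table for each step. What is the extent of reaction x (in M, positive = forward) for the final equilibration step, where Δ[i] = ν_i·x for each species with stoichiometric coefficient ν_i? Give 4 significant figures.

x = -0.03222 M

Q₀ = 1.717 vs Keq = 0.01496 ⇒ Q>K, reverse
Step 1:
                  L         M         C
  init       0.9289     1.395    0.8195
  Δ          0.5532    -1.106   -0.5532
  eq          1.482    0.2886    0.2663
  solve Keq expr → x = -0.5532; check Q = 0.01496
Then add 0.6251 M of L.
Step 2:
                  L         M         C
  init        2.107    0.2886    0.2663
  Δ        -0.02064   0.04128   0.02064
  eq          2.087    0.3298    0.2869
  solve Keq expr → x = 0.02064; check Q = 0.01496
Then change container volume by factor 0.8 (V_new/V_old).
Step 3:
                  L         M         C
  init        2.608    0.4123    0.3586
  Δ         0.03222  -0.06444  -0.03222
  eq           2.64    0.3479    0.3264
  solve Keq expr → x = -0.03222; check Q = 0.01496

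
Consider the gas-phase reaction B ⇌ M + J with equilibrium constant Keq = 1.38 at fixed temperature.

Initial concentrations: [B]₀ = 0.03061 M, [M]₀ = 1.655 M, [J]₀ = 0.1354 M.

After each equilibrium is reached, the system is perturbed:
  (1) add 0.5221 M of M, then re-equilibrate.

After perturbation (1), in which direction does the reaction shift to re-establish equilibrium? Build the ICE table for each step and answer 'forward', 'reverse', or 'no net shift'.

Direction: reverse

Q₀ = 7.321 vs Keq = 1.38 ⇒ Q>K, reverse
Step 1:
                   B          M          J
  I          0.03061      1.655     0.1354
  C          0.05843   -0.05843   -0.05843
  E          0.08904      1.597    0.07697
  solve Keq expr → x = -0.05843; check Q = 1.38
Then add 0.5221 M of M.
Step 2:
                   B          M          J
  I          0.08904      2.119    0.07697
  C          0.01127   -0.01127   -0.01127
  E           0.1003      2.107    0.06569
  solve Keq expr → x = -0.01127; check Q = 1.38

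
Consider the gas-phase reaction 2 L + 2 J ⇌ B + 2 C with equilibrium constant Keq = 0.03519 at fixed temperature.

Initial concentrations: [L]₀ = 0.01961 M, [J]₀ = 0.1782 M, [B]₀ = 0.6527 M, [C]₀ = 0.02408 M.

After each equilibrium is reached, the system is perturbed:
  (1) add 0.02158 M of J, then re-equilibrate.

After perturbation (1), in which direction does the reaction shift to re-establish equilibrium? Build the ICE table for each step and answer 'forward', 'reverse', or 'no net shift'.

Direction: forward

Q₀ = 30.99 vs Keq = 0.03519 ⇒ Q>K, reverse
Step 1:
                    L           J           B           C
  init        0.01961      0.1782      0.6527     0.02408
  Δ           0.02212     0.02212    -0.01106    -0.02212
  eq          0.04173      0.2003      0.6416    0.001958
  solve Keq expr → x = -0.01106; check Q = 0.03519
Then add 0.02158 M of J.
Step 2:
                    L           J           B           C
  init        0.04173      0.2219      0.6416    0.001958
  Δ       -1.9849e-04 -1.9849e-04  9.9246e-05  1.9849e-04
  eq          0.04153      0.2217      0.6417    0.002156
  solve Keq expr → x = 9.9246e-05; check Q = 0.03519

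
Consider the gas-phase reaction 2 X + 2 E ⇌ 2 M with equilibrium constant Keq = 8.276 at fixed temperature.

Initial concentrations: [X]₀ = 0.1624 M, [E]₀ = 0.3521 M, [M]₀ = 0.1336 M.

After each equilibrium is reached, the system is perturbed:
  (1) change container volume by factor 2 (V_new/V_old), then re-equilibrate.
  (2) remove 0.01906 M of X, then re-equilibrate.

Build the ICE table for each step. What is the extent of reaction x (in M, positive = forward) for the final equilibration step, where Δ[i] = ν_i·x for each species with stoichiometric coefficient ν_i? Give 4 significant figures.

x = -0.002925 M

Q₀ = 5.459 vs Keq = 8.276 ⇒ Q<K, forward
Step 1:
                    X           E           M
  init         0.1624      0.3521      0.1336
  Δ          -0.01264    -0.01264     0.01264
  eq           0.1498      0.3395      0.1462
  solve Keq expr → x = 0.006322; check Q = 8.276
Then change container volume by factor 2 (V_new/V_old).
Step 2:
                    X           E           M
  init        0.07488      0.1697     0.07312
  Δ           0.02073     0.02073    -0.02073
  eq          0.09561      0.1905     0.05239
  solve Keq expr → x = -0.01037; check Q = 8.276
Then remove 0.01906 M of X.
Step 3:
                    X           E           M
  init        0.07655      0.1905     0.05239
  Δ          0.005851    0.005851   -0.005851
  eq           0.0824      0.1963     0.04654
  solve Keq expr → x = -0.002925; check Q = 8.276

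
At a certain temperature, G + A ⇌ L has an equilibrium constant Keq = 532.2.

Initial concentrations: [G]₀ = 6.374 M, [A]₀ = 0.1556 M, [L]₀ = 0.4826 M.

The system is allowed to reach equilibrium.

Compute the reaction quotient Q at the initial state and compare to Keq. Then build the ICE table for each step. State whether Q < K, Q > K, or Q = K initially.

Q₀ = 0.4866 vs Keq = 532.2 ⇒ Q<K, forward
Step 1:
                    G           A           L
  I             6.374      0.1556      0.4826
  C           -0.1554     -0.1554      0.1554
  E             6.219  1.9278e-04       0.638
  solve Keq expr → x = 0.1554; check Q = 532.2

Q₀ = 0.4866; Q < K (proceeds forward)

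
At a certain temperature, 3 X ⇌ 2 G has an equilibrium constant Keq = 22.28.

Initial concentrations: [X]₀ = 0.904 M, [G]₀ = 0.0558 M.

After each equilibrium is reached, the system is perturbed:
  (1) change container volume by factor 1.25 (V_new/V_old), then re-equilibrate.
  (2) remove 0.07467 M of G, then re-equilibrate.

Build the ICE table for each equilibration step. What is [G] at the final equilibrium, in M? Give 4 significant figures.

[G]_eq = 0.3373 M

Q₀ = 0.004215 vs Keq = 22.28 ⇒ Q<K, forward
Step 1:
                   X          G
  I            0.904     0.0558
  C          -0.6778     0.4519
  E           0.2262     0.5077
  solve Keq expr → x = 0.2259; check Q = 22.28
Then change container volume by factor 1.25 (V_new/V_old).
Step 2:
                   X          G
  I           0.1809     0.4062
  C          0.01151  -0.007673
  E           0.1924     0.3985
  solve Keq expr → x = -0.003836; check Q = 22.28
Then remove 0.07467 M of G.
Step 3:
                   X          G
  I           0.1924     0.3238
  C         -0.02024    0.01349
  E           0.1722     0.3373
  solve Keq expr → x = 0.006746; check Q = 22.28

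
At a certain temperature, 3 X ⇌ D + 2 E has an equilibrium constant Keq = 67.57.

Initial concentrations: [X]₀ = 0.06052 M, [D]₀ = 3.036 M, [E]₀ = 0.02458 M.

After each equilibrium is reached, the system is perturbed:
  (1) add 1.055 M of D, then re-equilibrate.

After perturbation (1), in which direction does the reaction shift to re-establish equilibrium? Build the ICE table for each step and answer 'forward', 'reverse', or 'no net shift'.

Q₀ = 8.275 vs Keq = 67.57 ⇒ Q<K, forward
Step 1:
                  X         D         E
  I         0.06052     3.036   0.02458
  C        -0.02025   0.00675    0.0135
  E         0.04027     3.043   0.03808
  solve Keq expr → x = 0.00675; check Q = 67.57
Then add 1.055 M of D.
Step 2:
                  X         D         E
  I         0.04027     4.098   0.03808
  C        0.002756 -9.1852e-04 -0.001837
  E         0.04302     4.097   0.03624
  solve Keq expr → x = -9.1852e-04; check Q = 67.57

Direction: reverse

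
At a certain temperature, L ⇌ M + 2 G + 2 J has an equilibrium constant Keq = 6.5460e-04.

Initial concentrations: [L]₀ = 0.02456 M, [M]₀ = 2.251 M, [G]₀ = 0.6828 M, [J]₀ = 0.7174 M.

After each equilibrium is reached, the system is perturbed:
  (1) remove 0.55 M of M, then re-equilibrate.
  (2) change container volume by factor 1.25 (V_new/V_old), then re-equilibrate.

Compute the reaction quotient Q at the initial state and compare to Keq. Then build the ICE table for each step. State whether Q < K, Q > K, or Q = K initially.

Q₀ = 21.99 vs Keq = 6.5460e-04 ⇒ Q>K, reverse
Step 1:
                   L          M          G          J
  I          0.02456      2.251     0.6828     0.7174
  C           0.2983    -0.2983    -0.5966    -0.5966
  E           0.3229      1.953    0.08616     0.1208
  solve Keq expr → x = -0.2983; check Q = 6.5460e-04
Then remove 0.55 M of M.
Step 2:
                   L          M          G          J
  I           0.3229      1.403    0.08616     0.1208
  C        -0.004124   0.004124   0.008249   0.008249
  E           0.3188      1.407    0.09441      0.129
  solve Keq expr → x = 0.004124; check Q = 6.5460e-04
Then change container volume by factor 1.25 (V_new/V_old).
Step 3:
                   L          M          G          J
  I            0.255      1.125    0.07552     0.1032
  C         -0.01025    0.01025     0.0205     0.0205
  E           0.2448      1.136    0.09602     0.1237
  solve Keq expr → x = 0.01025; check Q = 6.5460e-04

Q₀ = 21.99; Q > K (proceeds reverse)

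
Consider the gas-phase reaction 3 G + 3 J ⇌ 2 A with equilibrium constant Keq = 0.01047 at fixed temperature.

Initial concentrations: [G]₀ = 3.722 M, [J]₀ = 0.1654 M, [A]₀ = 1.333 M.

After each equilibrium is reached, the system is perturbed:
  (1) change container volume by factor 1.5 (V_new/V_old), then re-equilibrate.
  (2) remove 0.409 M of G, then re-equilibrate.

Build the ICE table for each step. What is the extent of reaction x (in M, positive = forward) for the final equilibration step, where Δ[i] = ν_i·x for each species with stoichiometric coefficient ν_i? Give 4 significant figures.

x = -0.0173 M

Q₀ = 7.616 vs Keq = 0.01047 ⇒ Q>K, reverse
Step 1:
                    G           J           A
  init          3.722      0.1654       1.333
  Δ            0.7438      0.7438     -0.4959
  eq            4.466      0.9092      0.8371
  solve Keq expr → x = -0.2479; check Q = 0.01047
Then change container volume by factor 1.5 (V_new/V_old).
Step 2:
                    G           J           A
  init          2.977      0.6061      0.5581
  Δ            0.2032      0.2032     -0.1355
  eq             3.18      0.8094      0.4226
  solve Keq expr → x = -0.06775; check Q = 0.01047
Then remove 0.409 M of G.
Step 3:
                    G           J           A
  init          2.771      0.8094      0.4226
  Δ            0.0519      0.0519     -0.0346
  eq            2.823      0.8613       0.388
  solve Keq expr → x = -0.0173; check Q = 0.01047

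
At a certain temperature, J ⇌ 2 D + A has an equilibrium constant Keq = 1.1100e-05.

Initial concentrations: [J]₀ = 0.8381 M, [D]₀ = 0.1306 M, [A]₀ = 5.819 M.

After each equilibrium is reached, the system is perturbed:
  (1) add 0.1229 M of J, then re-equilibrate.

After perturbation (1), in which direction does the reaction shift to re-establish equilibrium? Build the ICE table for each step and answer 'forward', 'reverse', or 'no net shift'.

Direction: forward

Q₀ = 0.1184 vs Keq = 1.1100e-05 ⇒ Q>K, reverse
Step 1:
                    J           D           A
  Initial      0.8381      0.1306       5.819
  Change      0.06464     -0.1293    -0.06464
  Equil        0.9027     0.00132       5.754
  solve Keq expr → x = -0.06464; check Q = 1.1100e-05
Then add 0.1229 M of J.
Step 2:
                    J           D           A
  Initial       1.026     0.00132       5.754
  Change  -4.3463e-05  8.6926e-05  4.3463e-05
  Equil         1.026    0.001407       5.754
  solve Keq expr → x = 4.3463e-05; check Q = 1.1100e-05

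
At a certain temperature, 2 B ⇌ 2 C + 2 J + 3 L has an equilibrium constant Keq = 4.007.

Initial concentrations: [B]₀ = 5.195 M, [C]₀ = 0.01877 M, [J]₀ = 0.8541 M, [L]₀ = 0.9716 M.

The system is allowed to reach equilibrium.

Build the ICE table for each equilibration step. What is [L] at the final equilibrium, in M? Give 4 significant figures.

Q₀ = 8.7345e-06 vs Keq = 4.007 ⇒ Q<K, forward
Step 1:
                    B           C           J           L
  I             5.195     0.01877      0.8541      0.9716
  C            -1.051       1.051       1.051       1.577
  E             4.144        1.07       1.905       2.548
  solve Keq expr → x = 0.5256; check Q = 4.007

[L]_eq = 2.548 M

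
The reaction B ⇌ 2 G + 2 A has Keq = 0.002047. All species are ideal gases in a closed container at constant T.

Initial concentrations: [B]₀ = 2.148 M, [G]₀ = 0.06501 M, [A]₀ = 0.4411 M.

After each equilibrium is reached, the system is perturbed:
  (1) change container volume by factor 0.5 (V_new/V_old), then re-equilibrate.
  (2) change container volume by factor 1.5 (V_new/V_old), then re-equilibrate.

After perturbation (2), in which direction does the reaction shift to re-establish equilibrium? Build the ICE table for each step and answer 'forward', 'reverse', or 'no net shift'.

Q₀ = 3.8282e-04 vs Keq = 0.002047 ⇒ Q<K, forward
Step 1:
                   B          G          A
  init         2.148    0.06501     0.4411
  Δ         -0.03251    0.06501    0.06501
  eq           2.115       0.13     0.5061
  solve Keq expr → x = 0.03251; check Q = 0.002047
Then change container volume by factor 0.5 (V_new/V_old).
Step 2:
                   B          G          A
  init         4.231       0.26      1.012
  Δ          0.07551     -0.151     -0.151
  eq           4.306      0.109     0.8612
  solve Keq expr → x = -0.07551; check Q = 0.002047
Then change container volume by factor 1.5 (V_new/V_old).
Step 3:
                   B          G          A
  init         2.871    0.07268     0.5741
  Δ         -0.02484    0.04968    0.04968
  eq           2.846     0.1224     0.6238
  solve Keq expr → x = 0.02484; check Q = 0.002047

Direction: forward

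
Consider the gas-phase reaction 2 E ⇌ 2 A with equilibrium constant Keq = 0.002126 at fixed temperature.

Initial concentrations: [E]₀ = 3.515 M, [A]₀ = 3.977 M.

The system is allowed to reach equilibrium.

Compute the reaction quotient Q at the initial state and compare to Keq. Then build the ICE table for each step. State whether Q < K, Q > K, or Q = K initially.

Q₀ = 1.28 vs Keq = 0.002126 ⇒ Q>K, reverse
Step 1:
                   E          A
  I            3.515      3.977
  C            3.647     -3.647
  E            7.162     0.3302
  solve Keq expr → x = -1.823; check Q = 0.002126

Q₀ = 1.28; Q > K (proceeds reverse)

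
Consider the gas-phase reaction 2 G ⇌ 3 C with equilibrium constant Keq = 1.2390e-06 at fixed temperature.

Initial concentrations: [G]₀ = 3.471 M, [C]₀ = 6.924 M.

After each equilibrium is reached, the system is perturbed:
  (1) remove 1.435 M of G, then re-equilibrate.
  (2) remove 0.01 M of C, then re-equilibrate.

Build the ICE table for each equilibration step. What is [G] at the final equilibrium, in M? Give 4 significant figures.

[G]_eq = 6.62 M

Q₀ = 27.55 vs Keq = 1.2390e-06 ⇒ Q>K, reverse
Step 1:
                   G          C
  Initial      3.471      6.924
  Change       4.587     -6.881
  Equil        8.058    0.04317
  solve Keq expr → x = -2.294; check Q = 1.2390e-06
Then remove 1.435 M of G.
Step 2:
                   G          C
  Initial      6.623    0.04317
  Change    0.003518  -0.005277
  Equil        6.627    0.03789
  solve Keq expr → x = -0.001759; check Q = 1.2390e-06
Then remove 0.01 M of C.
Step 3:
                   G          C
  Initial      6.627    0.02789
  Change    -0.00665   0.009975
  Equil         6.62    0.03787
  solve Keq expr → x = 0.003325; check Q = 1.2390e-06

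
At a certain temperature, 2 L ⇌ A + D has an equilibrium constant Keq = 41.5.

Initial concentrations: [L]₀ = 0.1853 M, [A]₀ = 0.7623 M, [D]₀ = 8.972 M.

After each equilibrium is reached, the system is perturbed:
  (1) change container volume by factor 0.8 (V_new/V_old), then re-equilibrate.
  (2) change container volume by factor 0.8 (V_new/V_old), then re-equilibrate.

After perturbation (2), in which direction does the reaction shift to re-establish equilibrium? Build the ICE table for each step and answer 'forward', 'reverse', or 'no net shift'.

Q₀ = 199.2 vs Keq = 41.5 ⇒ Q>K, reverse
Step 1:
                  L         A         D
  I          0.1853    0.7623     8.972
  C          0.1922  -0.09609  -0.09609
  E          0.3775    0.6662     8.876
  solve Keq expr → x = -0.09609; check Q = 41.5
Then change container volume by factor 0.8 (V_new/V_old).
Step 2:
                  L         A         D
  I          0.4718    0.8328     11.09
  C               0         0         0
  E          0.4718    0.8328     11.09
  solve Keq expr → x = 0; check Q = 41.5
Then change container volume by factor 0.8 (V_new/V_old).
Step 3:
                  L         A         D
  I          0.5898     1.041     13.87
  C               0         0         0
  E          0.5898     1.041     13.87
  solve Keq expr → x = 0; check Q = 41.5

Direction: no net shift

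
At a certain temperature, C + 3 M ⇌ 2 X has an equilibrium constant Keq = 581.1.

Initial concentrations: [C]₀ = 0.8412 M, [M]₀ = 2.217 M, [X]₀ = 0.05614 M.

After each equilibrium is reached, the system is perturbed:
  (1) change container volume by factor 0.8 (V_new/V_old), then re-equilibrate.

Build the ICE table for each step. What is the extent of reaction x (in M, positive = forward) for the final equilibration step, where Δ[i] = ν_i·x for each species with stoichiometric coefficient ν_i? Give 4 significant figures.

Q₀ = 3.4383e-04 vs Keq = 581.1 ⇒ Q<K, forward
Step 1:
                    C           M           X
  Initial      0.8412       2.217     0.05614
  Change      -0.6533       -1.96       1.307
  Equil        0.1879      0.2572       1.363
  solve Keq expr → x = 0.6533; check Q = 581.1
Then change container volume by factor 0.8 (V_new/V_old).
Step 2:
                    C           M           X
  Initial      0.2349      0.3214       1.703
  Change     -0.01225    -0.03675      0.0245
  Equil        0.2226      0.2847       1.728
  solve Keq expr → x = 0.01225; check Q = 581.1

x = 0.01225 M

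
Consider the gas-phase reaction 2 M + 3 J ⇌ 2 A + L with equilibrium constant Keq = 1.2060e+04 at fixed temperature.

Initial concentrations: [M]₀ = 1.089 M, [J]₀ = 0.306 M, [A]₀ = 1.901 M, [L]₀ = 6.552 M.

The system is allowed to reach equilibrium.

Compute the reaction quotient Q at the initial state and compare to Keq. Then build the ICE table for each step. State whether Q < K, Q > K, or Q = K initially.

Q₀ = 696.8; Q < K (proceeds forward)

Q₀ = 696.8 vs Keq = 1.2060e+04 ⇒ Q<K, forward
Step 1:
                   M          J          A          L
  I            1.089      0.306      1.901      6.552
  C          -0.1154     -0.173     0.1154    0.05768
  E           0.9736      0.133      2.016       6.61
  solve Keq expr → x = 0.05768; check Q = 1.2060e+04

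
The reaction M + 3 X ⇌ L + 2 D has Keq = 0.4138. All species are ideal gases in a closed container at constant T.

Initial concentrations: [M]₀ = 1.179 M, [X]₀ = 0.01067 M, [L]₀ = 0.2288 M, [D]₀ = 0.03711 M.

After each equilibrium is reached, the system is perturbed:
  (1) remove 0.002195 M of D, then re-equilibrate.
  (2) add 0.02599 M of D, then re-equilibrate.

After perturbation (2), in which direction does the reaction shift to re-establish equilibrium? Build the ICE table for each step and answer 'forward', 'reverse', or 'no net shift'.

Direction: reverse

Q₀ = 220 vs Keq = 0.4138 ⇒ Q>K, reverse
Step 1:
                   M          X          L          D
  init         1.179    0.01067     0.2288    0.03711
  Δ           0.0114     0.0342    -0.0114    -0.0228
  eq            1.19    0.04487     0.2174    0.01431
  solve Keq expr → x = -0.0114; check Q = 0.4138
Then remove 0.002195 M of D.
Step 2:
                   M          X          L          D
  init          1.19    0.04487     0.2174    0.01211
  Δ       -6.3514e-04  -0.001905 6.3514e-04    0.00127
  eq            1.19    0.04297      0.218    0.01338
  solve Keq expr → x = 6.3514e-04; check Q = 0.4138
Then add 0.02599 M of D.
Step 3:
                   M          X          L          D
  init          1.19    0.04297      0.218    0.03937
  Δ         0.007155    0.02146  -0.007155   -0.01431
  eq           1.197    0.06443     0.2109    0.02506
  solve Keq expr → x = -0.007155; check Q = 0.4138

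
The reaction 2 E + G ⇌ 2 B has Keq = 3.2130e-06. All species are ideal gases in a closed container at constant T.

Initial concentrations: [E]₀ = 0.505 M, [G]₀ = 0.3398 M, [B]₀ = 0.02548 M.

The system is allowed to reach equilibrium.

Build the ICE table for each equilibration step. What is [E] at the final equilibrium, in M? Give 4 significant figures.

[E]_eq = 0.5299 M

Q₀ = 0.007492 vs Keq = 3.2130e-06 ⇒ Q>K, reverse
Step 1:
                    E           G           B
  I             0.505      0.3398     0.02548
  C           0.02492     0.01246    -0.02492
  E            0.5299      0.3523  5.6376e-04
  solve Keq expr → x = -0.01246; check Q = 3.2130e-06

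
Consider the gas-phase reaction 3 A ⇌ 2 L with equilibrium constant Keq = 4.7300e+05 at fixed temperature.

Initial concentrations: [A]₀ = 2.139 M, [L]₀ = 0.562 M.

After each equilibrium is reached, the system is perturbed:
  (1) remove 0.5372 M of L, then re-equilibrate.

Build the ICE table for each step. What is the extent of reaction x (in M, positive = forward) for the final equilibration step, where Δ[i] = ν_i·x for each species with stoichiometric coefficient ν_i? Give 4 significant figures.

x = 0.001278 M

Q₀ = 0.03227 vs Keq = 4.7300e+05 ⇒ Q<K, forward
Step 1:
                   A          L
  Initial      2.139      0.562
  Change      -2.119      1.413
  Equil       0.0202      1.975
  solve Keq expr → x = 0.7063; check Q = 4.7300e+05
Then remove 0.5372 M of L.
Step 2:
                   A          L
  Initial     0.0202      1.437
  Change   -0.003835   0.002556
  Equil      0.01637       1.44
  solve Keq expr → x = 0.001278; check Q = 4.7300e+05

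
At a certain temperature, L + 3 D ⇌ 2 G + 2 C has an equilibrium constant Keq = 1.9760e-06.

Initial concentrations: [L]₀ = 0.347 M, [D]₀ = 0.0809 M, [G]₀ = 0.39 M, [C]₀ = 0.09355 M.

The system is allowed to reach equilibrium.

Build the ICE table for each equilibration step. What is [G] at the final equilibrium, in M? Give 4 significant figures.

Q₀ = 7.245 vs Keq = 1.9760e-06 ⇒ Q>K, reverse
Step 1:
                  L         D         G         C
  Initial     0.347    0.0809      0.39   0.09355
  Change    0.04662    0.1399  -0.09324  -0.09324
  Equil      0.3936    0.2208    0.2968 3.0826e-04
  solve Keq expr → x = -0.04662; check Q = 1.9760e-06

[G]_eq = 0.2968 M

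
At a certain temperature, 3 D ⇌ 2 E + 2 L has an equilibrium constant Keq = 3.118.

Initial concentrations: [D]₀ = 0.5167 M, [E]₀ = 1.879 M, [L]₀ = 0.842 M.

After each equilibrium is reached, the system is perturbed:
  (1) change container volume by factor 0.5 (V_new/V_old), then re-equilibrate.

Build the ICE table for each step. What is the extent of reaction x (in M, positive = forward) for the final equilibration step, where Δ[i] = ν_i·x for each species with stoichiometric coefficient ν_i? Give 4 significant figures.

x = -0.07043 M

Q₀ = 18.15 vs Keq = 3.118 ⇒ Q>K, reverse
Step 1:
                   D          E          L
  Initial     0.5167      1.879      0.842
  Change      0.2426    -0.1617    -0.1617
  Equil       0.7593      1.717     0.6803
  solve Keq expr → x = -0.08086; check Q = 3.118
Then change container volume by factor 0.5 (V_new/V_old).
Step 2:
                   D          E          L
  Initial      1.519      3.435      1.361
  Change      0.2113    -0.1409    -0.1409
  Equil         1.73      3.294       1.22
  solve Keq expr → x = -0.07043; check Q = 3.118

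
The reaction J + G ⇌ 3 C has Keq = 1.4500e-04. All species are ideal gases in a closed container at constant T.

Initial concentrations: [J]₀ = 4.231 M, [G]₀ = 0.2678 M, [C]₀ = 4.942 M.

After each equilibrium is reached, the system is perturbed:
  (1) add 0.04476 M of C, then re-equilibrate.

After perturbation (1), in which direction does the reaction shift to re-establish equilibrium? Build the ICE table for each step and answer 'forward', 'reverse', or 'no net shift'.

Direction: reverse

Q₀ = 106.5 vs Keq = 1.4500e-04 ⇒ Q>K, reverse
Step 1:
                   J          G          C
  I            4.231     0.2678      4.942
  C            1.608      1.608     -4.825
  E            5.839      1.876     0.1167
  solve Keq expr → x = -1.608; check Q = 1.4500e-04
Then add 0.04476 M of C.
Step 2:
                   J          G          C
  I            5.839      1.876     0.1614
  C          0.01479    0.01479   -0.04436
  E            5.854      1.891     0.1171
  solve Keq expr → x = -0.01479; check Q = 1.4500e-04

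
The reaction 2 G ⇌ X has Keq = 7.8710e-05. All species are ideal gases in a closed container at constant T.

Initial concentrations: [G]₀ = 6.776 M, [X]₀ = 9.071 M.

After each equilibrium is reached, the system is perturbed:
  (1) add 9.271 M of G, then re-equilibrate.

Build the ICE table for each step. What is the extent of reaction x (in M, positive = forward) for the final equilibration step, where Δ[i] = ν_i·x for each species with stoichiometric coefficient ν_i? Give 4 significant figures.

Q₀ = 0.1976 vs Keq = 7.8710e-05 ⇒ Q>K, reverse
Step 1:
                    G           X
  init          6.776       9.071
  Δ             18.05      -9.023
  eq            24.82     0.04849
  solve Keq expr → x = -9.023; check Q = 7.8710e-05
Then add 9.271 M of G.
Step 2:
                    G           X
  init          34.09     0.04849
  Δ          -0.08507     0.04253
  eq            34.01     0.09103
  solve Keq expr → x = 0.04253; check Q = 7.8710e-05

x = 0.04253 M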